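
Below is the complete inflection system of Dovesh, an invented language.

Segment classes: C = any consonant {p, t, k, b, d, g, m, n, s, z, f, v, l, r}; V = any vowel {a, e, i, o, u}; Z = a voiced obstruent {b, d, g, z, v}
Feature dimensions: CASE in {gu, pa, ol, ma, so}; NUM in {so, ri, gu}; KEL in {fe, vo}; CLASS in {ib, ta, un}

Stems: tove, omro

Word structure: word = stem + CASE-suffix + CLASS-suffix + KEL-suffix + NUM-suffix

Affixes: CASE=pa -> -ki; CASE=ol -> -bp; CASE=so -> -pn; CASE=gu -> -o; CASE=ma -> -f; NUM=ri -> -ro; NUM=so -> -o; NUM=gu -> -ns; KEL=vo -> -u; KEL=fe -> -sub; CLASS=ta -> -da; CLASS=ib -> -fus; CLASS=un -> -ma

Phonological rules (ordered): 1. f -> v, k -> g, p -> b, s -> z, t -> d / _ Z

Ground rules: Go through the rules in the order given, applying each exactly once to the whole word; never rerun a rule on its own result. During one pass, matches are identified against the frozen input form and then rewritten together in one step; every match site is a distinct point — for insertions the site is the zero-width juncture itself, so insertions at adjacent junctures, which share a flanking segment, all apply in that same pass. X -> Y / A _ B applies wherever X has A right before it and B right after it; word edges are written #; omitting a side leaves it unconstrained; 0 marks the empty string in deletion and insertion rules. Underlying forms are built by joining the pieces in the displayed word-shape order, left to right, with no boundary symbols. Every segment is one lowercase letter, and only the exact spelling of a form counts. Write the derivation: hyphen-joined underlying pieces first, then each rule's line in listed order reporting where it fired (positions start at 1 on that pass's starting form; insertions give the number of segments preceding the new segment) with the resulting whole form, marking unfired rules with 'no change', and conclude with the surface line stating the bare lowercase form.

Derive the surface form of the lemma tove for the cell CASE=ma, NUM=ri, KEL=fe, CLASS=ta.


underlying: tove-f-da-sub-ro
1. f -> v, k -> g, p -> b, s -> z, t -> d / _ Z: fires at position(s) 5: tovevdasubro
surface: tovevdasubro


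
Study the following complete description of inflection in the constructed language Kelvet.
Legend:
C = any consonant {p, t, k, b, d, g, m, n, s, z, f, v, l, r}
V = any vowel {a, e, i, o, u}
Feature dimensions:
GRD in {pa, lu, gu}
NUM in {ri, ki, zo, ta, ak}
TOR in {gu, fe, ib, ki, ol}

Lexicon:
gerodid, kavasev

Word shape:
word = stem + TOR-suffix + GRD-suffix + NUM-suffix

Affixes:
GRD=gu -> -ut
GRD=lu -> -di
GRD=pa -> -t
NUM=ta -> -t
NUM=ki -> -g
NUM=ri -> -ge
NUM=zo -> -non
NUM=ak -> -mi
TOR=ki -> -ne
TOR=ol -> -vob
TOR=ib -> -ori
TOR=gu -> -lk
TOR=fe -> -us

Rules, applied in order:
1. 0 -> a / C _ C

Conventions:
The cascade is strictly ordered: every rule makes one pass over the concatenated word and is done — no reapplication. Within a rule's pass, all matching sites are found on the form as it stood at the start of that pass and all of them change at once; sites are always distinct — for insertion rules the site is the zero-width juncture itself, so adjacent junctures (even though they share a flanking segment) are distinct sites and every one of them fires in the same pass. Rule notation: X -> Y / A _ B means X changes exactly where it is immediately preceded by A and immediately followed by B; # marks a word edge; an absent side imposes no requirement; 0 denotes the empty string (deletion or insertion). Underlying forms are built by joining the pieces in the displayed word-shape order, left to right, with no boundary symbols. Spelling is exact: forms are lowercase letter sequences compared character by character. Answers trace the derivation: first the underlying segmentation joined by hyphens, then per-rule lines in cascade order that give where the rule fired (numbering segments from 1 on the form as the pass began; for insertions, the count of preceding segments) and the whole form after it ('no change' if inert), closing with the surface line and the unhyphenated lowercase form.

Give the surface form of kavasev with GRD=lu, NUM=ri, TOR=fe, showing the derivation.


underlying: kavasev-us-di-ge
1. 0 -> a / C _ C: inserts after position(s) 9: kavasevusadige
surface: kavasevusadige


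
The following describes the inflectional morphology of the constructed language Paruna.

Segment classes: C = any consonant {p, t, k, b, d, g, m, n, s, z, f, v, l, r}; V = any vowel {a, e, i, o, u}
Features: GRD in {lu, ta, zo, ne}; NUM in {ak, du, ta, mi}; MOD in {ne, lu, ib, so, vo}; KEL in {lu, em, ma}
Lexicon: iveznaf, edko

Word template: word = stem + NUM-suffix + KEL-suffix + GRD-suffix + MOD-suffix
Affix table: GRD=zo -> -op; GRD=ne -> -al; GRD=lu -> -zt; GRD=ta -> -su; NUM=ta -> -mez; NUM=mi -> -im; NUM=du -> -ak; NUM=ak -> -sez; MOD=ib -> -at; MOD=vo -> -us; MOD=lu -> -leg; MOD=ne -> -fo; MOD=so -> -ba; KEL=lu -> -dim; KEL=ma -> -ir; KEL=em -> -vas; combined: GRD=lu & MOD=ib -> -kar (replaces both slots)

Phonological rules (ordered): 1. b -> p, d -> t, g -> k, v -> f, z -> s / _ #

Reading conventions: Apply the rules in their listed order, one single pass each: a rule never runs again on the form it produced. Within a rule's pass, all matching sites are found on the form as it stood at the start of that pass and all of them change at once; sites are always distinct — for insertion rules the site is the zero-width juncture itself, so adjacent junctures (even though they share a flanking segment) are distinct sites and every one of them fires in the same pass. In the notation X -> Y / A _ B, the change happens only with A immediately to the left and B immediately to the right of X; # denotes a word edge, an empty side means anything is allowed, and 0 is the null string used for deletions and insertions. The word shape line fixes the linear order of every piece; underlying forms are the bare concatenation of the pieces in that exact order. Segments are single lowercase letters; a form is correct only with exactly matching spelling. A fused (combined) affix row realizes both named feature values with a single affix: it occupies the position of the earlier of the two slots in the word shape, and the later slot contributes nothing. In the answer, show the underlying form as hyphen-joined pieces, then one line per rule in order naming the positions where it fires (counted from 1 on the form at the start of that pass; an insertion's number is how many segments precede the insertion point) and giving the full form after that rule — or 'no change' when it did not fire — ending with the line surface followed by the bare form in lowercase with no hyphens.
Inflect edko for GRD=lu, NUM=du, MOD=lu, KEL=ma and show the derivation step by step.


underlying: edko-ak-ir-zt-leg
1. b -> p, d -> t, g -> k, v -> f, z -> s / _ #: fires at position(s) 13: edkoakirztlek
surface: edkoakirztlek


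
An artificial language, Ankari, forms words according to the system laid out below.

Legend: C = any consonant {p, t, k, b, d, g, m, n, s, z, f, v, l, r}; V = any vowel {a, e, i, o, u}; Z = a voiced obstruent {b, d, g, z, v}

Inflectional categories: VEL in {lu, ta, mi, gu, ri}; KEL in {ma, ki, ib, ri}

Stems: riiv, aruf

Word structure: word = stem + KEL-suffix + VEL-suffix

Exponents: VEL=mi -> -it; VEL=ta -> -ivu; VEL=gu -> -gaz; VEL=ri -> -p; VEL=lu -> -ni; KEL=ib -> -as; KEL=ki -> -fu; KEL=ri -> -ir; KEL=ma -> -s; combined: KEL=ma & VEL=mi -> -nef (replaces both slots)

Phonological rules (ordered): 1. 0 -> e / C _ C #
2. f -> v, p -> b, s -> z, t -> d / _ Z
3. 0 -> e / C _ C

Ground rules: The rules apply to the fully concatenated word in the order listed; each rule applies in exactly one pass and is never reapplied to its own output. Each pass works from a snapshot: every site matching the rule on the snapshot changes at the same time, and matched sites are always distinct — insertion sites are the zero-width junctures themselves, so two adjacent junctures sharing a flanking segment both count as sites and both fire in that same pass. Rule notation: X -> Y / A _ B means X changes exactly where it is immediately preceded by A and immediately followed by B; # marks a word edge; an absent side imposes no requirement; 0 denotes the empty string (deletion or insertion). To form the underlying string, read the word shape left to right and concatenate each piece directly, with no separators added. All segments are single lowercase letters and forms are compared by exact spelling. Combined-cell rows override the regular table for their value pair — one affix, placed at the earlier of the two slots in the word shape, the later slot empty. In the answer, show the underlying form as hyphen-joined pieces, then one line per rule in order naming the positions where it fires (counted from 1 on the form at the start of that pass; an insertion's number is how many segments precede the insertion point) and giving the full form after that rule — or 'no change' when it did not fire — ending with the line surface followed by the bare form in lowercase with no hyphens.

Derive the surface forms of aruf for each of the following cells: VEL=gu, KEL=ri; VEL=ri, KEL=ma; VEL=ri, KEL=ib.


cell VEL=gu, KEL=ri:
underlying: aruf-ir-gaz
1. 0 -> e / C _ C #: no change
2. f -> v, p -> b, s -> z, t -> d / _ Z: no change
3. 0 -> e / C _ C: inserts after position(s) 6: arufiregaz
surface: arufiregaz

cell VEL=ri, KEL=ma:
underlying: aruf-s-p
1. 0 -> e / C _ C #: inserts after position(s) 5: arufsep
2. f -> v, p -> b, s -> z, t -> d / _ Z: no change
3. 0 -> e / C _ C: inserts after position(s) 4: arufesep
surface: arufesep

cell VEL=ri, KEL=ib:
underlying: aruf-as-p
1. 0 -> e / C _ C #: inserts after position(s) 6: arufasep
2. f -> v, p -> b, s -> z, t -> d / _ Z: no change
3. 0 -> e / C _ C: no change
surface: arufasep


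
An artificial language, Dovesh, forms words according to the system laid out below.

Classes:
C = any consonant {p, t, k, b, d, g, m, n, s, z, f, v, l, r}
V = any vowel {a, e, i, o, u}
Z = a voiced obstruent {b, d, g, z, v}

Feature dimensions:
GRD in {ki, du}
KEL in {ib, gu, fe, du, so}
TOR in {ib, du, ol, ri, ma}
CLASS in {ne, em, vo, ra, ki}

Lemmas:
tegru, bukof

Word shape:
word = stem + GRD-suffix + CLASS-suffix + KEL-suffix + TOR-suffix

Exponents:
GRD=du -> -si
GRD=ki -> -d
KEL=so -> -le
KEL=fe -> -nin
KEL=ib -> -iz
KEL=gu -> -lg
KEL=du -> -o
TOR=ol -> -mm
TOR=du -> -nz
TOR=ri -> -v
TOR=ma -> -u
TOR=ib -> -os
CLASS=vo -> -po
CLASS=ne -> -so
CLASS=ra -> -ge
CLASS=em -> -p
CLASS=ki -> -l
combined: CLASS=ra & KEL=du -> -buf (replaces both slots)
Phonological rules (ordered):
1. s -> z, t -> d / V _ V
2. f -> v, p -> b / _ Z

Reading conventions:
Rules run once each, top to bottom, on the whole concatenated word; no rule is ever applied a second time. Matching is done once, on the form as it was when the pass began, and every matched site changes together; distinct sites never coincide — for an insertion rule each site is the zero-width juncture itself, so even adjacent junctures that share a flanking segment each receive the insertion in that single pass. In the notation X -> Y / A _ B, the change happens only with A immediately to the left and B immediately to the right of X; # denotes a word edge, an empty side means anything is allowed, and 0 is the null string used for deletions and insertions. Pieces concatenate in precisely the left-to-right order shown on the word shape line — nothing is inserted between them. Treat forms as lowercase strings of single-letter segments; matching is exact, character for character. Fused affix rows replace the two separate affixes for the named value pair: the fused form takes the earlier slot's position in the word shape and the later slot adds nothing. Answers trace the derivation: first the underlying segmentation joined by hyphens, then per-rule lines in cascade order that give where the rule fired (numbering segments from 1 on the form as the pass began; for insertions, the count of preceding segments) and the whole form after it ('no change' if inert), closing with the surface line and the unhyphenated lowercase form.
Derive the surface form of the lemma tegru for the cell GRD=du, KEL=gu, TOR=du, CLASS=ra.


underlying: tegru-si-ge-lg-nz
1. s -> z, t -> d / V _ V: fires at position(s) 6: tegruzigelgnz
2. f -> v, p -> b / _ Z: no change
surface: tegruzigelgnz


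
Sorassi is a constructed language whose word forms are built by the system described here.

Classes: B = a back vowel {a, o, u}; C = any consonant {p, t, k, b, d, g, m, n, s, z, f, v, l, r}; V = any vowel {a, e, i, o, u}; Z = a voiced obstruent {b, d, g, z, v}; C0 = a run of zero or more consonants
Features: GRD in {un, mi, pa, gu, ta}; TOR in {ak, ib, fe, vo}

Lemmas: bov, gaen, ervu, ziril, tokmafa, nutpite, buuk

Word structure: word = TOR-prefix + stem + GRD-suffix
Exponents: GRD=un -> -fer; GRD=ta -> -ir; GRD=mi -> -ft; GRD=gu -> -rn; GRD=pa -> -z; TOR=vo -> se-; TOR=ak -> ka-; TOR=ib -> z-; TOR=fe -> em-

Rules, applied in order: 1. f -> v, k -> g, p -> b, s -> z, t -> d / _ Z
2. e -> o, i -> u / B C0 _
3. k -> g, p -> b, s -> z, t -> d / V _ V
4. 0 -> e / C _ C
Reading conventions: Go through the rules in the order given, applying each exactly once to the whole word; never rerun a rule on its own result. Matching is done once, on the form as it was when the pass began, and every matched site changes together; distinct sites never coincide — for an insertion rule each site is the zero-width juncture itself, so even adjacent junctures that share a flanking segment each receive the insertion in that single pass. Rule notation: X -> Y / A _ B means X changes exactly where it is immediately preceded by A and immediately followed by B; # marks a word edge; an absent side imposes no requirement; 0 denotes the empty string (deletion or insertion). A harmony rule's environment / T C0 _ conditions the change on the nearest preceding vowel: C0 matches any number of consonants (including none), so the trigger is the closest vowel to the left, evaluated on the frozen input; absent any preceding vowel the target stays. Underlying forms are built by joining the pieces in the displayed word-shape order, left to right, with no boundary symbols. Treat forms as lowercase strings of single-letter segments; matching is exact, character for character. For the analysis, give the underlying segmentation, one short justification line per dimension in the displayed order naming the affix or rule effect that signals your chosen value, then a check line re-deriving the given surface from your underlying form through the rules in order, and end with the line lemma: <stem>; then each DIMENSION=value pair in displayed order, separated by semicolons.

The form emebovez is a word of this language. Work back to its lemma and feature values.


underlying: em-bov-z
GRD=pa - signalled by the affix -z
TOR=fe - signalled by the affix em-
check: embovz -> embovz -> embovz -> embovz -> emebovez
lemma: bov; GRD=pa; TOR=fe


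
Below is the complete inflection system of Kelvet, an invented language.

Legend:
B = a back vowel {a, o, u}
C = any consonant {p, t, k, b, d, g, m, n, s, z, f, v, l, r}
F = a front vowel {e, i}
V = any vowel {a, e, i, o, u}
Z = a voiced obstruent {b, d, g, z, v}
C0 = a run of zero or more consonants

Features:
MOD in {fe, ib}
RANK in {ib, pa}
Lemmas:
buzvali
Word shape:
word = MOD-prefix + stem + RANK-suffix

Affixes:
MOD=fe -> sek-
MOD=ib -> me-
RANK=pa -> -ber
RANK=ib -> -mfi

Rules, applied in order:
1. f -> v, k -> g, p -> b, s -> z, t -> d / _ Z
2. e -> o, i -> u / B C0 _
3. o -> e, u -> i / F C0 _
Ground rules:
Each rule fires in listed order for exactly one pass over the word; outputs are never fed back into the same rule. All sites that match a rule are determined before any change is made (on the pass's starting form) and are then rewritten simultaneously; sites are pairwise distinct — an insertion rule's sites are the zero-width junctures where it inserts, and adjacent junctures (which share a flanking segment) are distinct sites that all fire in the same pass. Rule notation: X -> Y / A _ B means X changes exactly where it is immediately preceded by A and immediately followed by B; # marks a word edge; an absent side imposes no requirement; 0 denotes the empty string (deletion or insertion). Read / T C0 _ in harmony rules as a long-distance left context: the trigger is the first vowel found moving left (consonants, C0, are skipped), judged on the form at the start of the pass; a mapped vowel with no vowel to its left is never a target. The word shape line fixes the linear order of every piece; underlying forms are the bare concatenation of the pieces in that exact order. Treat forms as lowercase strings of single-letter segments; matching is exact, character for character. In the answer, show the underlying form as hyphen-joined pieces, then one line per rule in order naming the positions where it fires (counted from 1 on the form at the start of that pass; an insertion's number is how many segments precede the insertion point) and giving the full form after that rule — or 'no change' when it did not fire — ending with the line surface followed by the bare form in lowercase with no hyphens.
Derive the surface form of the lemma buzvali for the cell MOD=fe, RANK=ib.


underlying: sek-buzvali-mfi
1. f -> v, k -> g, p -> b, s -> z, t -> d / _ Z: fires at position(s) 3: segbuzvalimfi
2. e -> o, i -> u / B C0 _: fires at position(s) 10: segbuzvalumfi
3. o -> e, u -> i / F C0 _: fires at position(s) 5: segbizvalumfi
surface: segbizvalumfi


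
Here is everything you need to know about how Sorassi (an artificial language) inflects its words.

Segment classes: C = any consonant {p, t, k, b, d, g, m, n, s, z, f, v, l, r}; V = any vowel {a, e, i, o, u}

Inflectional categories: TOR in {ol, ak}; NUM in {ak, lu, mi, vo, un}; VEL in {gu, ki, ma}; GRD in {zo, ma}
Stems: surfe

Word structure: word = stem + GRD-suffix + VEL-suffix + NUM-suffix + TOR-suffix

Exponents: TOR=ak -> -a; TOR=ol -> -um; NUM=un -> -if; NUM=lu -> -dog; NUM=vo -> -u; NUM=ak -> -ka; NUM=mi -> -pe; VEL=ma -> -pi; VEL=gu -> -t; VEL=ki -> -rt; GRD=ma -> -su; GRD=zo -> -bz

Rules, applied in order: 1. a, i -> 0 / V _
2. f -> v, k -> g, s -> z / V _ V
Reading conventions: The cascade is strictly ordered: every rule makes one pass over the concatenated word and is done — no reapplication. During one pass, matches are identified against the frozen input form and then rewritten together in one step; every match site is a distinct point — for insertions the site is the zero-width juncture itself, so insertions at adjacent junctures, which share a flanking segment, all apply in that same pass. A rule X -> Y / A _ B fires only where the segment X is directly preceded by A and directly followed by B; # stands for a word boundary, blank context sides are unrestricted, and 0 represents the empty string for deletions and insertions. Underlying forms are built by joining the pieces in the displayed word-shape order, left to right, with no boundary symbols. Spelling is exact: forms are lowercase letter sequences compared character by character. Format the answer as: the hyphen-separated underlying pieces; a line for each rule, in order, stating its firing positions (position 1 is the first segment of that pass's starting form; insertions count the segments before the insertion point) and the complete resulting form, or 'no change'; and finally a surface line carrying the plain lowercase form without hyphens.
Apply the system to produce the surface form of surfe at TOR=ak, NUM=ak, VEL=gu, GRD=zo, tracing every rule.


underlying: surfe-bz-t-ka-a
1. a, i -> 0 / V _: fires at position(s) 11: surfebztka
2. f -> v, k -> g, s -> z / V _ V: no change
surface: surfebztka


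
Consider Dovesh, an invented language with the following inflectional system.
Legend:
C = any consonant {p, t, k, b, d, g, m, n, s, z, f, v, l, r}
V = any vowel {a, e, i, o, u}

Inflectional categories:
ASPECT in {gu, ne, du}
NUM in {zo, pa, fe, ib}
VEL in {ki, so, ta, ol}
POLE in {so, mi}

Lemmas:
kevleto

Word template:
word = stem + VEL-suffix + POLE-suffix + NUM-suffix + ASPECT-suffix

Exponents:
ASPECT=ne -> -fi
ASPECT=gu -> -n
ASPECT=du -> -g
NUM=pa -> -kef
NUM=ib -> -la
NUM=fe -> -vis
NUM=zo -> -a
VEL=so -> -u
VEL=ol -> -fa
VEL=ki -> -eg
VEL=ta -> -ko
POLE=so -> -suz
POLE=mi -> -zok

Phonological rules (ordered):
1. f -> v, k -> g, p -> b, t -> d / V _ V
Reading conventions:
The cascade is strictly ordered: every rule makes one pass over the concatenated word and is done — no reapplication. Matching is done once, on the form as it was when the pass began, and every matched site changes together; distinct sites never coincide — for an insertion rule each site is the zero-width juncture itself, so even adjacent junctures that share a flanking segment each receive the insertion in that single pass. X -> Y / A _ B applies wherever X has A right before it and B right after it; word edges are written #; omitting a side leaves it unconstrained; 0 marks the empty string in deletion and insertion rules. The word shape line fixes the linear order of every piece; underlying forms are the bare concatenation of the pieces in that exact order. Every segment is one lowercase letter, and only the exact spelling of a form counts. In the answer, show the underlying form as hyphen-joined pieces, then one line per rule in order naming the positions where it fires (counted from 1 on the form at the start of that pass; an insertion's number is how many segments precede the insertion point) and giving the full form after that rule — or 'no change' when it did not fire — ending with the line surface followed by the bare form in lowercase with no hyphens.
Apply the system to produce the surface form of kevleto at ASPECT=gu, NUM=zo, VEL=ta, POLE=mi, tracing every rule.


underlying: kevleto-ko-zok-a-n
1. f -> v, k -> g, p -> b, t -> d / V _ V: fires at position(s) 6, 8, 12: kevledogozogan
surface: kevledogozogan


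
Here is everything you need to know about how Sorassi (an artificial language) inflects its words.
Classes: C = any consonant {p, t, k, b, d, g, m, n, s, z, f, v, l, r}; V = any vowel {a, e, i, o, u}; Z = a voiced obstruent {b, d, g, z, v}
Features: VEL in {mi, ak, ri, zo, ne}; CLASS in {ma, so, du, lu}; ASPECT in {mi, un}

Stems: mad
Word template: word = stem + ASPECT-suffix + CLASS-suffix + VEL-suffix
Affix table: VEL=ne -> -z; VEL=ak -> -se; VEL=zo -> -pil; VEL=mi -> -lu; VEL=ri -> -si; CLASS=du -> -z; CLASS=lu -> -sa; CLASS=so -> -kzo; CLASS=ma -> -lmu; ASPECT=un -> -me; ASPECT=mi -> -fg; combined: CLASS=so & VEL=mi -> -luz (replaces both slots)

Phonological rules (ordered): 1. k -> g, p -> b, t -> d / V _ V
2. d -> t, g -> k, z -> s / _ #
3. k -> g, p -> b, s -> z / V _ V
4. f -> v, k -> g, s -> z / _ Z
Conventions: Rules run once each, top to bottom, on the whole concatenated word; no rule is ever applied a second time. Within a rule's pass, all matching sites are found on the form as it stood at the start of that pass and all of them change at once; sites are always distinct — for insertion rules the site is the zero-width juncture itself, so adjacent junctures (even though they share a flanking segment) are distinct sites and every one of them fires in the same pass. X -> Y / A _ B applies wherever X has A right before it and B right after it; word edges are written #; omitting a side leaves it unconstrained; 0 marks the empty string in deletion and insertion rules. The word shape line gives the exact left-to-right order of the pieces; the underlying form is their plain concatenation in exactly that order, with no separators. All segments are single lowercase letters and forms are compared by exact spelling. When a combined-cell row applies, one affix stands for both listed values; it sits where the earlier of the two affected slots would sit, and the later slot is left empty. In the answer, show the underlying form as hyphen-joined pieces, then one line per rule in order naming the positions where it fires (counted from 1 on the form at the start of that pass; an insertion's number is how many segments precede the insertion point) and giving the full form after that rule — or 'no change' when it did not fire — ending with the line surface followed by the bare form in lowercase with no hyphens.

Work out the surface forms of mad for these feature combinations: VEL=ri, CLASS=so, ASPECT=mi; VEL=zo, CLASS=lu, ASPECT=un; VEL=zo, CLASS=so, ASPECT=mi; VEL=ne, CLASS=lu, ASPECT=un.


cell VEL=ri, CLASS=so, ASPECT=mi:
underlying: mad-fg-kzo-si
1. k -> g, p -> b, t -> d / V _ V: no change
2. d -> t, g -> k, z -> s / _ #: no change
3. k -> g, p -> b, s -> z / V _ V: fires at position(s) 9: madfgkzozi
4. f -> v, k -> g, s -> z / _ Z: fires at position(s) 4, 6: madvggzozi
surface: madvggzozi

cell VEL=zo, CLASS=lu, ASPECT=un:
underlying: mad-me-sa-pil
1. k -> g, p -> b, t -> d / V _ V: fires at position(s) 8: madmesabil
2. d -> t, g -> k, z -> s / _ #: no change
3. k -> g, p -> b, s -> z / V _ V: fires at position(s) 6: madmezabil
4. f -> v, k -> g, s -> z / _ Z: no change
surface: madmezabil

cell VEL=zo, CLASS=so, ASPECT=mi:
underlying: mad-fg-kzo-pil
1. k -> g, p -> b, t -> d / V _ V: fires at position(s) 9: madfgkzobil
2. d -> t, g -> k, z -> s / _ #: no change
3. k -> g, p -> b, s -> z / V _ V: no change
4. f -> v, k -> g, s -> z / _ Z: fires at position(s) 4, 6: madvggzobil
surface: madvggzobil

cell VEL=ne, CLASS=lu, ASPECT=un:
underlying: mad-me-sa-z
1. k -> g, p -> b, t -> d / V _ V: no change
2. d -> t, g -> k, z -> s / _ #: fires at position(s) 8: madmesas
3. k -> g, p -> b, s -> z / V _ V: fires at position(s) 6: madmezas
4. f -> v, k -> g, s -> z / _ Z: no change
surface: madmezas


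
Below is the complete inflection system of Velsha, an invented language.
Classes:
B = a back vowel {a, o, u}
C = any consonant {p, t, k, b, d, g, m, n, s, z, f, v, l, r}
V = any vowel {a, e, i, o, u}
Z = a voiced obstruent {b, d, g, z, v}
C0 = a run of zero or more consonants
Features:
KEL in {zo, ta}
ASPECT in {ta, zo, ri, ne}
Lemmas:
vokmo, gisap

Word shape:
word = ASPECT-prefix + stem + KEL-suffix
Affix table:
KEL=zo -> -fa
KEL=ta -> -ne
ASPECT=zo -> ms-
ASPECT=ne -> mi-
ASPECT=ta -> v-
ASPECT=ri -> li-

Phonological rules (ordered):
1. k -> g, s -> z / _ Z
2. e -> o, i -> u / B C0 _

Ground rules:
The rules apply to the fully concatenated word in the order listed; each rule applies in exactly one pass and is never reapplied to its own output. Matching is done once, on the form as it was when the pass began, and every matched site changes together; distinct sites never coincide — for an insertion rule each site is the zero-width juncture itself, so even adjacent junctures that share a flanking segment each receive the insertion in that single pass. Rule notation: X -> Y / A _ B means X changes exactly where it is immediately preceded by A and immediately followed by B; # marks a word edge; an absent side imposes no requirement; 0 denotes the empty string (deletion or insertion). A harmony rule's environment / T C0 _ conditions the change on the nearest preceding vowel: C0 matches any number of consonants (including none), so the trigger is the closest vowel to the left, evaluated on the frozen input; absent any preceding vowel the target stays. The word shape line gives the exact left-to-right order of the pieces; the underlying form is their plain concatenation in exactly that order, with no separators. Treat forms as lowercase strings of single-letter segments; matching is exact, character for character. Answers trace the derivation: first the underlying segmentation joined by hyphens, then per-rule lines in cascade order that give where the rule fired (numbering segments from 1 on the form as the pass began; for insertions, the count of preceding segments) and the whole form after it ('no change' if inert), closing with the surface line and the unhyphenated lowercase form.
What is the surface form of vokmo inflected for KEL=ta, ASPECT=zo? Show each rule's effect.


underlying: ms-vokmo-ne
1. k -> g, s -> z / _ Z: fires at position(s) 2: mzvokmone
2. e -> o, i -> u / B C0 _: fires at position(s) 9: mzvokmono
surface: mzvokmono


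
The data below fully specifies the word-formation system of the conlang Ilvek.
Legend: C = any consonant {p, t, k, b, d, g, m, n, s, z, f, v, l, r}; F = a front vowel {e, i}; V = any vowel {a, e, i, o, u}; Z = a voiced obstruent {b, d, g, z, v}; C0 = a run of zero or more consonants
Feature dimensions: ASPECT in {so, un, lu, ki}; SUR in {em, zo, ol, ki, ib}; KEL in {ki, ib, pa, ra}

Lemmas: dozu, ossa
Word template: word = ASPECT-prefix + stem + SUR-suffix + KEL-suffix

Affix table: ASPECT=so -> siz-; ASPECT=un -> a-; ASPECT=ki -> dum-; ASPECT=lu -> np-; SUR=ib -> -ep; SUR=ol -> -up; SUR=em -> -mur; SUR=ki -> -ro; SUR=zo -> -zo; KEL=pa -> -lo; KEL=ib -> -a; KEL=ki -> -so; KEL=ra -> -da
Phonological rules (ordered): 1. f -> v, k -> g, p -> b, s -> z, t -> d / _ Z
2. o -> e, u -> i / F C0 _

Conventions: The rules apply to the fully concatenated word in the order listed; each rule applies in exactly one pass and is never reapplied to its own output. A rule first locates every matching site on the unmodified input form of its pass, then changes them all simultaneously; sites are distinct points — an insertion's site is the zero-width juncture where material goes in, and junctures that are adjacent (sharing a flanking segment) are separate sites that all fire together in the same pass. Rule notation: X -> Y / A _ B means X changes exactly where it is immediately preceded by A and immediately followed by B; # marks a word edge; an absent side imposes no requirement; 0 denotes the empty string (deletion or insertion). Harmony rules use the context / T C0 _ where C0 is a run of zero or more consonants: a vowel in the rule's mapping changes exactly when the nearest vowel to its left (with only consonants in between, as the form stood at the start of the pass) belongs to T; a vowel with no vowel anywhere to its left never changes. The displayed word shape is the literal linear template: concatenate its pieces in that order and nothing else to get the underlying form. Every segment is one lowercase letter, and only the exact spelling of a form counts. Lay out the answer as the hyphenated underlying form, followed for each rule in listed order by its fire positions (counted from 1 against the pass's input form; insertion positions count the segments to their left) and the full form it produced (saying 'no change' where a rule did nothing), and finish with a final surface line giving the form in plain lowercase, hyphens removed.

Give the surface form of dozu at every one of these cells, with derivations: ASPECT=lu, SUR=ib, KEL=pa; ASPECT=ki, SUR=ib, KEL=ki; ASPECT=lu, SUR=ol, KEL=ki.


cell ASPECT=lu, SUR=ib, KEL=pa:
underlying: np-dozu-ep-lo
1. f -> v, k -> g, p -> b, s -> z, t -> d / _ Z: fires at position(s) 2: nbdozueplo
2. o -> e, u -> i / F C0 _: fires at position(s) 10: nbdozueple
surface: nbdozueple

cell ASPECT=ki, SUR=ib, KEL=ki:
underlying: dum-dozu-ep-so
1. f -> v, k -> g, p -> b, s -> z, t -> d / _ Z: no change
2. o -> e, u -> i / F C0 _: fires at position(s) 11: dumdozuepse
surface: dumdozuepse

cell ASPECT=lu, SUR=ol, KEL=ki:
underlying: np-dozu-up-so
1. f -> v, k -> g, p -> b, s -> z, t -> d / _ Z: fires at position(s) 2: nbdozuupso
2. o -> e, u -> i / F C0 _: no change
surface: nbdozuupso


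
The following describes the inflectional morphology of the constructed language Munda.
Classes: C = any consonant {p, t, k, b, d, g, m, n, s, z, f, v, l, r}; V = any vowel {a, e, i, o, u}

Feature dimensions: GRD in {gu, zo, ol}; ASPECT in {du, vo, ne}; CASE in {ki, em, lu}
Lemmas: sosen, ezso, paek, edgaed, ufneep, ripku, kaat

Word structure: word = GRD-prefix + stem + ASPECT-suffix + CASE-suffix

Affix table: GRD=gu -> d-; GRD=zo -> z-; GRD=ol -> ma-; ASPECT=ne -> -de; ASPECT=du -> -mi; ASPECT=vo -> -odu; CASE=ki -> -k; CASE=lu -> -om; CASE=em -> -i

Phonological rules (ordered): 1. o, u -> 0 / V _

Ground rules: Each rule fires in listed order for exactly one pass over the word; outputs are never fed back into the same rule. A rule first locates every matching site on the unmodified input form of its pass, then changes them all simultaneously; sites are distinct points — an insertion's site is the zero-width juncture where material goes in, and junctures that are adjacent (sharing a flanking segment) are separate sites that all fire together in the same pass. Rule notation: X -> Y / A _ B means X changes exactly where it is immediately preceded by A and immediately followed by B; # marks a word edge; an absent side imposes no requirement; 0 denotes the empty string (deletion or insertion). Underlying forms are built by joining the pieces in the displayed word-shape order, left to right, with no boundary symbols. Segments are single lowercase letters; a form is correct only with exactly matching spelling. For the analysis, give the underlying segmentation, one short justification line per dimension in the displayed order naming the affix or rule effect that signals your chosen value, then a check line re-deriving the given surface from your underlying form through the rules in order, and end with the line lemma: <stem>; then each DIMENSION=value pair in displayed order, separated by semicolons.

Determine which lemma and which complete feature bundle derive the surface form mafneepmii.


underlying: ma-ufneep-mi-i
GRD=ol - signalled by the affix ma-
ASPECT=du - signalled by the affix -mi
CASE=em - signalled by the affix -i
check: maufneepmii -> mafneepmii
lemma: ufneep; GRD=ol; ASPECT=du; CASE=em


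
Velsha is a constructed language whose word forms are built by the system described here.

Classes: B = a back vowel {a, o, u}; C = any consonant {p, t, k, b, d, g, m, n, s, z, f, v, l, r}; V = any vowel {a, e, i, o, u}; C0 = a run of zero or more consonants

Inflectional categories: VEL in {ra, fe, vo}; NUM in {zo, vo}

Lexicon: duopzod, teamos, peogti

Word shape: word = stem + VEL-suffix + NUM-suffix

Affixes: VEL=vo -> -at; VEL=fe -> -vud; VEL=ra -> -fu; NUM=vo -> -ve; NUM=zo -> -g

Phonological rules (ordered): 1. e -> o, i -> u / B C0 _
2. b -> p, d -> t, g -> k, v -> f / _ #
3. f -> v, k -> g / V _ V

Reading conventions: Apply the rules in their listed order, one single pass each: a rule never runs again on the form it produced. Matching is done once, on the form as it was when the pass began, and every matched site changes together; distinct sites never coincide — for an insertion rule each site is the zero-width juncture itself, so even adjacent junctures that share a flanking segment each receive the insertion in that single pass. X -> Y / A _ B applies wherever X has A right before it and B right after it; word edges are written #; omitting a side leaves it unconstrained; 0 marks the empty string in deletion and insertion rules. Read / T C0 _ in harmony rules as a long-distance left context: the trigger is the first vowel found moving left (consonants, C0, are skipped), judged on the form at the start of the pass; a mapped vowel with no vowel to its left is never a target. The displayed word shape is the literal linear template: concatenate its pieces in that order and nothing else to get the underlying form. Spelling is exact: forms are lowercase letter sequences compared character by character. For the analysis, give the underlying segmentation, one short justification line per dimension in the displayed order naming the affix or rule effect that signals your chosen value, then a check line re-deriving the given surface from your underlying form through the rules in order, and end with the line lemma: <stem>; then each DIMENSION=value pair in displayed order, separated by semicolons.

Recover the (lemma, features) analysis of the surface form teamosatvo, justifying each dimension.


underlying: teamos-at-ve
VEL=vo - signalled by the affix -at
NUM=vo - signalled by the affix -ve
check: teamosatve -> teamosatvo -> teamosatvo -> teamosatvo
lemma: teamos; VEL=vo; NUM=vo


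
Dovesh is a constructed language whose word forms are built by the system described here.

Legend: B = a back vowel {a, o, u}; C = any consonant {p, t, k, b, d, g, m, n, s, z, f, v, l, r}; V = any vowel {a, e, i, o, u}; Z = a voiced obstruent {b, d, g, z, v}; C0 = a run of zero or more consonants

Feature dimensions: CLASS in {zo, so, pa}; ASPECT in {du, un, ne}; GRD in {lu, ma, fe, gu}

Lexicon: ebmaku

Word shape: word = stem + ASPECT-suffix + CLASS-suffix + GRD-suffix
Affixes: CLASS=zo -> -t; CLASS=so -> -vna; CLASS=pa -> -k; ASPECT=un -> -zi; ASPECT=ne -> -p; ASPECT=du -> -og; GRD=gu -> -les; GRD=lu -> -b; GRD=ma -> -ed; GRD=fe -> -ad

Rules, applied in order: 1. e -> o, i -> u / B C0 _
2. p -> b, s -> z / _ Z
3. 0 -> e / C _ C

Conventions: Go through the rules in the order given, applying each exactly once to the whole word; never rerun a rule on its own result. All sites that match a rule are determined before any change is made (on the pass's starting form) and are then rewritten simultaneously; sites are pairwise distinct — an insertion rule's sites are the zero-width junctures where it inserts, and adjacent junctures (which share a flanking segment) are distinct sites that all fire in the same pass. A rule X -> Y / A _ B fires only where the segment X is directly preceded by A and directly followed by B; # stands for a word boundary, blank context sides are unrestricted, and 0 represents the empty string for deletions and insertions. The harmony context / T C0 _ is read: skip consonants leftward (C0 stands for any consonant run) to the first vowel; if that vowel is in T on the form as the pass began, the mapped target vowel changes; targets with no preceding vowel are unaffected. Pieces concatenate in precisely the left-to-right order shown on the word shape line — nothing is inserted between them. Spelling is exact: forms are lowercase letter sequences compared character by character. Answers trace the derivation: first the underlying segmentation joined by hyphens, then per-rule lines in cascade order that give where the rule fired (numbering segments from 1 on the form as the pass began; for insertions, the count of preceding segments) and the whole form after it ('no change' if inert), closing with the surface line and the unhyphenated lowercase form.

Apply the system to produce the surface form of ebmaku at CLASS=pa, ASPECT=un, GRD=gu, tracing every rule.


underlying: ebmaku-zi-k-les
1. e -> o, i -> u / B C0 _: fires at position(s) 8: ebmakuzukles
2. p -> b, s -> z / _ Z: no change
3. 0 -> e / C _ C: inserts after position(s) 2, 9: ebemakuzukeles
surface: ebemakuzukeles


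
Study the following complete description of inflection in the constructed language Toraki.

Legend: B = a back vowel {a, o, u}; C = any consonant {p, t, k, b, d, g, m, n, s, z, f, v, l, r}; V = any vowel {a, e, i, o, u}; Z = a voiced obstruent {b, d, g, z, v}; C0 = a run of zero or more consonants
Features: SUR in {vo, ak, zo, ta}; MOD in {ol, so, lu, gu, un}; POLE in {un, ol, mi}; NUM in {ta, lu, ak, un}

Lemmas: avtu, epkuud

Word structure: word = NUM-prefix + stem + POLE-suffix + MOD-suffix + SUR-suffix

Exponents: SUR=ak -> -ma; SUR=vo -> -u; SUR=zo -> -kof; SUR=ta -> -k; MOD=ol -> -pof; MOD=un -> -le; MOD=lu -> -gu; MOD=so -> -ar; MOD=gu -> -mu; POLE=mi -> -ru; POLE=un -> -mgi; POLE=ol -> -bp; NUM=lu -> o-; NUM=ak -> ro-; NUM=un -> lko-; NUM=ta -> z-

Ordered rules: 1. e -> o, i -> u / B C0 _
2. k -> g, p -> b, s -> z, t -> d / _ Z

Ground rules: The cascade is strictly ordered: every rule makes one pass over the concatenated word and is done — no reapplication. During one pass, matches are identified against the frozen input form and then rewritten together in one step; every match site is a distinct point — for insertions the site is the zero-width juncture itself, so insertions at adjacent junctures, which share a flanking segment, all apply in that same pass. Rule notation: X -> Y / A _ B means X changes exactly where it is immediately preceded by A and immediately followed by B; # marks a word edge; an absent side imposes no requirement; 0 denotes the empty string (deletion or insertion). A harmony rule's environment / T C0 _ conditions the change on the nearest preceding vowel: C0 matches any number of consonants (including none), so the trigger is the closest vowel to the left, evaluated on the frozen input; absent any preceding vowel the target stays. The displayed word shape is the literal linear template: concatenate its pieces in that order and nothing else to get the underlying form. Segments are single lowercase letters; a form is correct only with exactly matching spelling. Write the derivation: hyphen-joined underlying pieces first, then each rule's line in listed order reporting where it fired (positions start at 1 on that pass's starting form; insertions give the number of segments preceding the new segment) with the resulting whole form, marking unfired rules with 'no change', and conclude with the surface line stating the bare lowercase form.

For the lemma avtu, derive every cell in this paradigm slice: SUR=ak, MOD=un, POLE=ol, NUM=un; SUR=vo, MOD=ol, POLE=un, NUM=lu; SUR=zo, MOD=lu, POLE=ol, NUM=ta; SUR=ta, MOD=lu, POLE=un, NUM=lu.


cell SUR=ak, MOD=un, POLE=ol, NUM=un:
underlying: lko-avtu-bp-le-ma
1. e -> o, i -> u / B C0 _: fires at position(s) 11: lkoavtubploma
2. k -> g, p -> b, s -> z, t -> d / _ Z: no change
surface: lkoavtubploma

cell SUR=vo, MOD=ol, POLE=un, NUM=lu:
underlying: o-avtu-mgi-pof-u
1. e -> o, i -> u / B C0 _: fires at position(s) 8: oavtumgupofu
2. k -> g, p -> b, s -> z, t -> d / _ Z: no change
surface: oavtumgupofu

cell SUR=zo, MOD=lu, POLE=ol, NUM=ta:
underlying: z-avtu-bp-gu-kof
1. e -> o, i -> u / B C0 _: no change
2. k -> g, p -> b, s -> z, t -> d / _ Z: fires at position(s) 7: zavtubbgukof
surface: zavtubbgukof

cell SUR=ta, MOD=lu, POLE=un, NUM=lu:
underlying: o-avtu-mgi-gu-k
1. e -> o, i -> u / B C0 _: fires at position(s) 8: oavtumguguk
2. k -> g, p -> b, s -> z, t -> d / _ Z: no change
surface: oavtumguguk
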